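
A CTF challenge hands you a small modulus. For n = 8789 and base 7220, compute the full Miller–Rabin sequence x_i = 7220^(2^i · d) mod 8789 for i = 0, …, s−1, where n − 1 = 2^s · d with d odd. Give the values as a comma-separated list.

8486, 3919

n − 1 = 8788 = 2^2 · 2197, so s = 2 and d = 2197.
x_0 = 7220^2197 mod 8789 = 8486.
x_1 = 8486^2 mod 8789 = 3919.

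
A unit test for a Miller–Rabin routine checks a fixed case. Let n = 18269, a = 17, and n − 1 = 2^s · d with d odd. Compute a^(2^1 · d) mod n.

18268

n − 1 = 18268 = 2^2 · 4567, so s = 2 and d = 4567.
x_0 = 17^4567 mod 18269 = 984.
x_1 = 984^2 mod 18269 = 18268.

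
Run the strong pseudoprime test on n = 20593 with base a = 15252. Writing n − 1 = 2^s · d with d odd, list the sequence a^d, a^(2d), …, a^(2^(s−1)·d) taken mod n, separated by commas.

n − 1 = 20592 = 2^4 · 1287, so s = 4 and d = 1287.
x_0 = 15252^1287 mod 20593 = 14248.
x_1 = 14248^2 mod 20593 = 20303.
x_2 = 20303^2 mod 20593 = 1728.
x_3 = 1728^2 mod 20593 = 20592.

14248, 20303, 1728, 20592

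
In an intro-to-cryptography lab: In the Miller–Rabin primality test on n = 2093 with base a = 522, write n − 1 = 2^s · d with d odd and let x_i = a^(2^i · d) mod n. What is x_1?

1304

n − 1 = 2092 = 2^2 · 523, so s = 2 and d = 523.
x_0 = 522^523 mod 2093 = 648.
x_1 = 648^2 mod 2093 = 1304.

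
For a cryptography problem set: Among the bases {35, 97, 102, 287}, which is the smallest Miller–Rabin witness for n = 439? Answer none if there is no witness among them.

none

n − 1 = 438 = 2^1 · 219, so s = 1 and d = 219.
Base 35: x_0 = 35^219 mod 439 = 1. x_0 = 1, so 35 is not a witness.
Base 97: x_0 = 97^219 mod 439 = 438. x_0 = 438 ≡ −1, so 97 is not a witness.
Base 102: x_0 = 102^219 mod 439 = 1. x_0 = 1, so 102 is not a witness.
Base 287: x_0 = 287^219 mod 439 = 438. x_0 = 438 ≡ −1, so 287 is not a witness.
No listed base is a witness for 439.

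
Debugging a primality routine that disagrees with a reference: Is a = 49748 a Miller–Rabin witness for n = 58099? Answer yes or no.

no

n − 1 = 58098 = 2^1 · 29049, so s = 1 and d = 29049.
x_0 = 49748^29049 mod 58099 = 1.
x_0 = 1, so 49748 is not a witness.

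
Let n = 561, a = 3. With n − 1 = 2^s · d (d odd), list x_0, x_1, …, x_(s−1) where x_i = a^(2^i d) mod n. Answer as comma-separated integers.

n − 1 = 560 = 2^4 · 35, so s = 4 and d = 35.
x_0 = 3^35 mod 561 = 78.
x_1 = 78^2 mod 561 = 474.
x_2 = 474^2 mod 561 = 276.
x_3 = 276^2 mod 561 = 441.

78, 474, 276, 441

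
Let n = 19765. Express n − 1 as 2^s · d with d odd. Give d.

4941

Halving: 19764 → 9882 → 4941; 4941 is odd.
So 19764 = 2^2 · 4941.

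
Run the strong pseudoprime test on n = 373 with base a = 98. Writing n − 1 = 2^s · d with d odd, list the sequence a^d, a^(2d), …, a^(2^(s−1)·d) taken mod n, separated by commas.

104, 372

n − 1 = 372 = 2^2 · 93, so s = 2 and d = 93.
x_0 = 98^93 mod 373 = 104.
x_1 = 104^2 mod 373 = 372.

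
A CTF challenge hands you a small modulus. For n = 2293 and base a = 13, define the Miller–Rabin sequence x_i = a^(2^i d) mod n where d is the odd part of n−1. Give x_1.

2292

n − 1 = 2292 = 2^2 · 573, so s = 2 and d = 573.
x_0 = 13^573 mod 2293 = 600.
x_1 = 600^2 mod 2293 = 2292.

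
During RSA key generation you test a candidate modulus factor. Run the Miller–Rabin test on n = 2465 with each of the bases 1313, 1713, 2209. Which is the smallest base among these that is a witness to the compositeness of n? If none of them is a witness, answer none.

none

n − 1 = 2464 = 2^5 · 77, so s = 5 and d = 77.
Base 1313: x_0 = 1313^77 mod 2465 = 1143. x_0 is neither 1 nor 2464, so continue squaring. x_1 = 1143^2 mod 2465 = 2464. x_1 ≡ −1, so 1313 is not a witness.
Base 1713: x_0 = 1713^77 mod 2465 = 2308. x_0 is neither 1 nor 2464, so continue squaring. x_1 = 2308^2 mod 2465 = 2464. x_1 ≡ −1, so 1713 is not a witness.
Base 2209: x_0 = 2209^77 mod 2465 = 2464. x_0 = 2464 ≡ −1, so 2209 is not a witness.
No listed base is a witness for 2465.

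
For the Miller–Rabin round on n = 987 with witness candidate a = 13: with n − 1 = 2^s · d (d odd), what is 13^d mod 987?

n − 1 = 986 = 2^1 · 493, so s = 1 and d = 493.
Repeated squaring mod 987: 13^1 ≡ 13, 13^2 ≡ 169, 13^4 ≡ 925, 13^8 ≡ 883, 13^16 ≡ 946, 13^32 ≡ 694, 13^64 ≡ 967, 13^128 ≡ 400, 13^256 ≡ 106.
493 = 256 + 128 + 64 + 32 + 8 + 4 + 1, so 13^493 ≡ 106·400·967·694·883·925·13 ≡ 139 (mod 987).

139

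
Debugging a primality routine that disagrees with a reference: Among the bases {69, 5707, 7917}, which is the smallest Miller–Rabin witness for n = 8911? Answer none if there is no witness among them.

n − 1 = 8910 = 2^1 · 4455, so s = 1 and d = 4455.
Base 69: x_0 = 69^4455 mod 8911 = 8910. x_0 = 8910 ≡ −1, so 69 is not a witness.
Base 5707: x_0 = 5707^4455 mod 8911 = 267. x_0 ∉ {1, 8910} and s = 1, so 5707 is a Miller–Rabin witness and 8911 is composite.
Base 7917: x_0 = 7917^4455 mod 8911 = 7637. x_0 ∉ {1, 8910} and s = 1, so 7917 is a Miller–Rabin witness and 8911 is composite.
The smallest witness among the given bases is 5707.

5707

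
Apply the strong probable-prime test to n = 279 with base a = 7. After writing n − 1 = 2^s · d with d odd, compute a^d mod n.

n − 1 = 278 = 2^1 · 139, so s = 1 and d = 139.
7^139 mod 279 = 169.

169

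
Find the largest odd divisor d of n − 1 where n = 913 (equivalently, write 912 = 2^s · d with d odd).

Halving: 912 → 456 → 228 → 114 → 57; 57 is odd.
So 912 = 2^4 · 57.

57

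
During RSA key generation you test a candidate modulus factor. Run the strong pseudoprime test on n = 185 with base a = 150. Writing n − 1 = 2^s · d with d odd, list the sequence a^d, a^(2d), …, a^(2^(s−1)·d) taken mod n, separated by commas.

5, 25, 70

n − 1 = 184 = 2^3 · 23, so s = 3 and d = 23.
x_0 = 150^23 mod 185 = 5.
x_1 = 5^2 mod 185 = 25.
x_2 = 25^2 mod 185 = 70.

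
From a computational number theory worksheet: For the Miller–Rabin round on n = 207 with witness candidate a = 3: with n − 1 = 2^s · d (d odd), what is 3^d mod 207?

81

n − 1 = 206 = 2^1 · 103, so s = 1 and d = 103.
3^103 mod 207 = 81.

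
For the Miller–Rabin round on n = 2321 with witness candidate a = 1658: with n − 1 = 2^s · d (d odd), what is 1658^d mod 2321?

32

n − 1 = 2320 = 2^4 · 145, so s = 4 and d = 145.
Repeated squaring mod 2321: 1658^1 ≡ 1658, 1658^2 ≡ 900, 1658^4 ≡ 2292, 1658^8 ≡ 841, 1658^16 ≡ 1697, 1658^32 ≡ 1769, 1658^64 ≡ 653, 1658^128 ≡ 1666.
145 = 128 + 16 + 1, so 1658^145 ≡ 1666·1697·1658 ≡ 32 (mod 2321).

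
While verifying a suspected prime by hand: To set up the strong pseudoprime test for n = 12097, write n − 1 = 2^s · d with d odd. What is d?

189

Halving: 12096 → 6048 → 3024 → 1512 → 756 → 378 → 189; 189 is odd.
So 12096 = 2^6 · 189.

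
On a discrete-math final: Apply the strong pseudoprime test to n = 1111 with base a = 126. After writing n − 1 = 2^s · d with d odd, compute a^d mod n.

1046

n − 1 = 1110 = 2^1 · 555, so s = 1 and d = 555.
126^555 mod 1111 = 1046.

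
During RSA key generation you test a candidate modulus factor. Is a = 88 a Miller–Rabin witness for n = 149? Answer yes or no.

no

n − 1 = 148 = 2^2 · 37, so s = 2 and d = 37.
x_0 = 88^37 mod 149 = 1.
x_0 = 1, so 88 is not a witness.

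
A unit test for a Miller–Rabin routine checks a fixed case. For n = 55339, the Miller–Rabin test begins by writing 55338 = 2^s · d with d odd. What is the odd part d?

Halving: 55338 → 27669; 27669 is odd.
So 55338 = 2^1 · 27669.

27669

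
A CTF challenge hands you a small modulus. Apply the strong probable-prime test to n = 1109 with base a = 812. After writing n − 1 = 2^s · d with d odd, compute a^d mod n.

n − 1 = 1108 = 2^2 · 277, so s = 2 and d = 277.
Repeated squaring mod 1109: 812^1 ≡ 812, 812^2 ≡ 598, 812^4 ≡ 506, 812^8 ≡ 966, 812^16 ≡ 487, 812^32 ≡ 952, 812^64 ≡ 251, 812^128 ≡ 897, 812^256 ≡ 584.
277 = 256 + 16 + 4 + 1, so 812^277 ≡ 584·487·506·812 ≡ 354 (mod 1109).

354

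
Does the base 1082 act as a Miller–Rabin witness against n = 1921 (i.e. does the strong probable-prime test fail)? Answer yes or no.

no

n − 1 = 1920 = 2^7 · 15, so s = 7 and d = 15.
x_0 = 1082^15 mod 1921 = 1170.
x_0 is neither 1 nor 1920, so continue squaring.
x_1 = 1170^2 mod 1921 = 1148.
x_2 = 1148^2 mod 1921 = 98.
x_3 = 98^2 mod 1921 = 1920.
x_3 ≡ −1, so 1082 is not a witness.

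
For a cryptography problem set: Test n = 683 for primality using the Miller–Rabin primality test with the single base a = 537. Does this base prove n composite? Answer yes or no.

n − 1 = 682 = 2^1 · 341, so s = 1 and d = 341.
x_0 = 537^341 mod 683 = 682.
x_0 = 682 ≡ −1, so 537 is not a witness.

no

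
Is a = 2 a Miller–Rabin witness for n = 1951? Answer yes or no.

n − 1 = 1950 = 2^1 · 975, so s = 1 and d = 975.
x_0 = 2^975 mod 1951 = 1.
x_0 = 1, so 2 is not a witness.

no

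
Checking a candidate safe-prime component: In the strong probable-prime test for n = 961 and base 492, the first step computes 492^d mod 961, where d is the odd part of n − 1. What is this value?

712

n − 1 = 960 = 2^6 · 15, so s = 6 and d = 15.
492^15 mod 961 = 712.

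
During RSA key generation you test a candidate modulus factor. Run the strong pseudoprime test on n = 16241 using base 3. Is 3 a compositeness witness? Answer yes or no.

yes

n − 1 = 16240 = 2^4 · 1015, so s = 4 and d = 1015.
x_0 = 3^1015 mod 16241 = 986.
x_0 is neither 1 nor 16240, so continue squaring.
x_1 = 986^2 mod 16241 = 13977.
x_2 = 13977^2 mod 16241 = 9781.
x_3 = 9781^2 mod 16241 = 8471.
Reached i = s−1 = 3 without hitting −1: 3 is a Miller–Rabin witness and 16241 is composite.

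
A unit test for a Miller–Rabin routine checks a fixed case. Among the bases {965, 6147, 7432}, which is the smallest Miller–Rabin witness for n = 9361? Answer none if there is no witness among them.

n − 1 = 9360 = 2^4 · 585, so s = 4 and d = 585.
Base 965: x_0 = 965^585 mod 9361 = 9360. x_0 = 9360 ≡ −1, so 965 is not a witness.
Base 6147: x_0 = 6147^585 mod 9361 = 5556. x_0 is neither 1 nor 9360, so continue squaring. x_1 = 5556^2 mod 9361 = 5919. x_2 = 5919^2 mod 9361 = 5699. x_3 = 5699^2 mod 9361 = 5292. Reached i = s−1 = 3 without hitting −1: 6147 is a Miller–Rabin witness and 9361 is composite.
Base 7432: x_0 = 7432^585 mod 9361 = 7875. x_0 is neither 1 nor 9360, so continue squaring. x_1 = 7875^2 mod 9361 = 8361. x_2 = 8361^2 mod 9361 = 7734. x_3 = 7734^2 mod 9361 = 7327. Reached i = s−1 = 3 without hitting −1: 7432 is a Miller–Rabin witness and 9361 is composite.
The smallest witness among the given bases is 6147.

6147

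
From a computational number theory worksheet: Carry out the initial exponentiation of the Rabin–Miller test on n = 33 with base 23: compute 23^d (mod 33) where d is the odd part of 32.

23

n − 1 = 32 = 2^5 · 1, so s = 5 and d = 1.
23^1 mod 33 = 23.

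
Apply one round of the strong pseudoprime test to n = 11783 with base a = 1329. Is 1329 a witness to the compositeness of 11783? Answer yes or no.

n − 1 = 11782 = 2^1 · 5891, so s = 1 and d = 5891.
x_0 = 1329^5891 mod 11783 = 11782.
x_0 = 11782 ≡ −1, so 1329 is not a witness.

no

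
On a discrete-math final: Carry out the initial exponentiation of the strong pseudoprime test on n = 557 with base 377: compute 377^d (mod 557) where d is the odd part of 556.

439

n − 1 = 556 = 2^2 · 139, so s = 2 and d = 139.
Repeated squaring mod 557: 377^1 ≡ 377, 377^2 ≡ 94, 377^4 ≡ 481, 377^8 ≡ 206, 377^16 ≡ 104, 377^32 ≡ 233, 377^64 ≡ 260, 377^128 ≡ 203.
139 = 128 + 8 + 2 + 1, so 377^139 ≡ 203·206·94·377 ≡ 439 (mod 557).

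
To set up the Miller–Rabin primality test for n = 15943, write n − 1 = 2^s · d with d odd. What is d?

7971

Halving: 15942 → 7971; 7971 is odd.
So 15942 = 2^1 · 7971.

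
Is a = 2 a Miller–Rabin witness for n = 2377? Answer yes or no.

n − 1 = 2376 = 2^3 · 297, so s = 3 and d = 297.
x_0 = 2^297 mod 2377 = 1134.
x_0 is neither 1 nor 2376, so continue squaring.
x_1 = 1134^2 mod 2377 = 2376.
x_1 ≡ −1, so 2 is not a witness.

no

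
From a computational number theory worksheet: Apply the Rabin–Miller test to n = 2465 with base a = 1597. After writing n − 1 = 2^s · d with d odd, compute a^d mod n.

2192

n − 1 = 2464 = 2^5 · 77, so s = 5 and d = 77.
1597^77 mod 2465 = 2192.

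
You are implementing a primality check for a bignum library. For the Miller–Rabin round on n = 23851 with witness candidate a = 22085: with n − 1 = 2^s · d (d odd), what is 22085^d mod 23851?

n − 1 = 23850 = 2^1 · 11925, so s = 1 and d = 11925.
22085^11925 mod 23851 = 304.

304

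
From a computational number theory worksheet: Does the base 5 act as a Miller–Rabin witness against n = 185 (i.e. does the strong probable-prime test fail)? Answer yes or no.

n − 1 = 184 = 2^3 · 23, so s = 3 and d = 23.
By repeated squaring, 5^23 ≡ 20 (mod 185).
x_0 = 5^23 mod 185 = 20.
x_0 is neither 1 nor 184, so continue squaring.
x_1 = 20^2 mod 185 = 30.
x_2 = 30^2 mod 185 = 160.
Reached i = s−1 = 2 without hitting −1: 5 is a Miller–Rabin witness and 185 is composite.

yes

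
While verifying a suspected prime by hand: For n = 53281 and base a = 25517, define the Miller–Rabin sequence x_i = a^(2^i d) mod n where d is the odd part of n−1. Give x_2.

53280

n − 1 = 53280 = 2^5 · 1665, so s = 5 and d = 1665.
Repeated squaring mod 53281: 25517^1 ≡ 25517, 25517^2 ≡ 23469, 25517^4 ≡ 28264, 25517^8 ≡ 11663, 25517^16 ≡ 52457, 25517^32 ≡ 39604, 25517^64 ≡ 44019, 25517^128 ≡ 2234, 25517^256 ≡ 35623, 25517^512 ≡ 4552, 25517^1024 ≡ 47676.
1665 = 1024 + 512 + 128 + 1, so 25517^1665 ≡ 47676·4552·2234·25517 ≡ 49389 (mod 53281).
x_0 = 49389.
x_1 = 49389^2 mod 53281 = 15860.
x_2 = 15860^2 mod 53281 = 53280.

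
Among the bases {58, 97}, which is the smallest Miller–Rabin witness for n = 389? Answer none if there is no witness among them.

none

n − 1 = 388 = 2^2 · 97, so s = 2 and d = 97.
Base 58: x_0 = 58^97 mod 389 = 1. x_0 = 1, so 58 is not a witness.
Base 97: x_0 = 97^97 mod 389 = 1. x_0 = 1, so 97 is not a witness.
No listed base is a witness for 389.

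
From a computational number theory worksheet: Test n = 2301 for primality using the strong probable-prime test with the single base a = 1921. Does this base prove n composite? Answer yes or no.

yes

n − 1 = 2300 = 2^2 · 575, so s = 2 and d = 575.
x_0 = 1921^575 mod 2301 = 940.
x_0 is neither 1 nor 2300, so continue squaring.
x_1 = 940^2 mod 2301 = 16.
Reached i = s−1 = 1 without hitting −1: 1921 is a Miller–Rabin witness and 2301 is composite.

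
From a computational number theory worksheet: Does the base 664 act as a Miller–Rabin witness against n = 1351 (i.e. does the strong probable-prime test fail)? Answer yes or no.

no

n − 1 = 1350 = 2^1 · 675, so s = 1 and d = 675.
x_0 = 664^675 mod 1351 = 1350.
x_0 = 1350 ≡ −1, so 664 is not a witness.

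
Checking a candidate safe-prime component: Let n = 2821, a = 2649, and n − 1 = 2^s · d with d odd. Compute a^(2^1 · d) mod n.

1

n − 1 = 2820 = 2^2 · 705, so s = 2 and d = 705.
Repeated squaring mod 2821: 2649^1 ≡ 2649, 2649^2 ≡ 1374, 2649^4 ≡ 627, 2649^8 ≡ 1010, 2649^16 ≡ 1719, 2649^32 ≡ 1374, 2649^64 ≡ 627, 2649^128 ≡ 1010, 2649^256 ≡ 1719, 2649^512 ≡ 1374.
705 = 512 + 128 + 64 + 1, so 2649^705 ≡ 1374·1010·627·2649 ≡ 2729 (mod 2821).
x_0 = 2729.
x_1 = 2729^2 mod 2821 = 1.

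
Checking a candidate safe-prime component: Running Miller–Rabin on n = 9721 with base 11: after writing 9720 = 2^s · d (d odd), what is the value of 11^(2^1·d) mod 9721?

5315

n − 1 = 9720 = 2^3 · 1215, so s = 3 and d = 1215.
x_0 = 11^1215 mod 9721 = 6051.
x_1 = 6051^2 mod 9721 = 5315.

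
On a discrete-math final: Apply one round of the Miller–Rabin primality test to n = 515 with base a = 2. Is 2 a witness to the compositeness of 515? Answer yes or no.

n − 1 = 514 = 2^1 · 257, so s = 1 and d = 257.
x_0 = 2^257 mod 515 = 107.
x_0 ∉ {1, 514} and s = 1, so 2 is a Miller–Rabin witness and 515 is composite.

yes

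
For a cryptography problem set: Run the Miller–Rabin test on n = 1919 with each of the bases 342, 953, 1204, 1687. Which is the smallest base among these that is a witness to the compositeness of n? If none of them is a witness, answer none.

342

n − 1 = 1918 = 2^1 · 959, so s = 1 and d = 959.
Base 342: x_0 = 342^959 mod 1919 = 57. x_0 ∉ {1, 1918} and s = 1, so 342 is a Miller–Rabin witness and 1919 is composite.
Base 953: x_0 = 953^959 mod 1919 = 870. x_0 ∉ {1, 1918} and s = 1, so 953 is a Miller–Rabin witness and 1919 is composite.
Base 1204: x_0 = 1204^959 mod 1919 = 1151. x_0 ∉ {1, 1918} and s = 1, so 1204 is a Miller–Rabin witness and 1919 is composite.
Base 1687: x_0 = 1687^959 mod 1919 = 1332. x_0 ∉ {1, 1918} and s = 1, so 1687 is a Miller–Rabin witness and 1919 is composite.
The smallest witness among the given bases is 342.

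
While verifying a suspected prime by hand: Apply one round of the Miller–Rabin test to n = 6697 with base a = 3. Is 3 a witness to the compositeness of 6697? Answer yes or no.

n − 1 = 6696 = 2^3 · 837, so s = 3 and d = 837.
By repeated squaring, 3^837 ≡ 3662 (mod 6697).
x_0 = 3^837 mod 6697 = 3662.
x_0 is neither 1 nor 6696, so continue squaring.
x_1 = 3662^2 mod 6697 = 2850.
x_2 = 2850^2 mod 6697 = 5736.
Reached i = s−1 = 2 without hitting −1: 3 is a Miller–Rabin witness and 6697 is composite.

yes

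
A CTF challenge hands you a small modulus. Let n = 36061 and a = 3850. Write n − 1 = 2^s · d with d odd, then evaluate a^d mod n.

17265

n − 1 = 36060 = 2^2 · 9015, so s = 2 and d = 9015.
3850^9015 mod 36061 = 17265.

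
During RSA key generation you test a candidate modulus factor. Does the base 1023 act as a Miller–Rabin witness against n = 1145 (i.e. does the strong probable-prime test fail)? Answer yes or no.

n − 1 = 1144 = 2^3 · 143, so s = 3 and d = 143.
Repeated squaring mod 1145: 1023^1 ≡ 1023, 1023^2 ≡ 1144, 1023^4 ≡ 1, 1023^8 ≡ 1, 1023^16 ≡ 1, 1023^32 ≡ 1, 1023^64 ≡ 1, 1023^128 ≡ 1.
143 = 128 + 8 + 4 + 2 + 1, so 1023^143 ≡ 1·1·1·1144·1023 ≡ 122 (mod 1145).
x_0 = 1023^143 mod 1145 = 122.
x_0 is neither 1 nor 1144, so continue squaring.
x_1 = 122^2 mod 1145 = 1144.
x_1 ≡ −1, so 1023 is not a witness.

no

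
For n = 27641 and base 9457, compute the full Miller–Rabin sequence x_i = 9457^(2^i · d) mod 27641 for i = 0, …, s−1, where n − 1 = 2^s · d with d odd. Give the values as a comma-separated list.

19888, 17475, 25498

n − 1 = 27640 = 2^3 · 3455, so s = 3 and d = 3455.
x_0 = 9457^3455 mod 27641 = 19888.
x_1 = 19888^2 mod 27641 = 17475.
x_2 = 17475^2 mod 27641 = 25498.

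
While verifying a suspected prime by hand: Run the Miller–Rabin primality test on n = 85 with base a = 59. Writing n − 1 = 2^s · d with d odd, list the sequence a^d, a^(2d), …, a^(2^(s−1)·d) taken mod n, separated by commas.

n − 1 = 84 = 2^2 · 21, so s = 2 and d = 21.
x_0 = 59^21 mod 85 = 9.
x_1 = 9^2 mod 85 = 81.

9, 81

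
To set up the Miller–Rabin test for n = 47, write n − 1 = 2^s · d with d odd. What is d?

Halving: 46 → 23; 23 is odd.
So 46 = 2^1 · 23.

23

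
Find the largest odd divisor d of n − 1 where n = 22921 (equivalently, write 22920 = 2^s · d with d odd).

2865

Halving: 22920 → 11460 → 5730 → 2865; 2865 is odd.
So 22920 = 2^3 · 2865.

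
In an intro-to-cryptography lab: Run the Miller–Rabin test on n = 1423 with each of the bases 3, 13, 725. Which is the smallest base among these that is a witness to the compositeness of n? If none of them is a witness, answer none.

none

n − 1 = 1422 = 2^1 · 711, so s = 1 and d = 711.
Base 3: x_0 = 3^711 mod 1423 = 1422. x_0 = 1422 ≡ −1, so 3 is not a witness.
Base 13: x_0 = 13^711 mod 1423 = 1422. x_0 = 1422 ≡ −1, so 13 is not a witness.
Base 725: x_0 = 725^711 mod 1423 = 1422. x_0 = 1422 ≡ −1, so 725 is not a witness.
No listed base is a witness for 1423.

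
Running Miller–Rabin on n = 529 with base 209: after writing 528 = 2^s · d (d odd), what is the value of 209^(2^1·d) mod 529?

70

n − 1 = 528 = 2^4 · 33, so s = 4 and d = 33.
x_0 = 209^33 mod 529 = 300.
x_1 = 300^2 mod 529 = 70.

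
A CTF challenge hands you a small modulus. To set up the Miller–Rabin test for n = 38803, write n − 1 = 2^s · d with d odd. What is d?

Halving: 38802 → 19401; 19401 is odd.
So 38802 = 2^1 · 19401.

19401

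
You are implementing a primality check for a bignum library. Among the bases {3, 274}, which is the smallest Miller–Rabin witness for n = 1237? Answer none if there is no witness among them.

n − 1 = 1236 = 2^2 · 309, so s = 2 and d = 309.
Base 3: x_0 = 3^309 mod 1237 = 1. x_0 = 1, so 3 is not a witness.
Base 274: x_0 = 274^309 mod 1237 = 691. x_0 is neither 1 nor 1236, so continue squaring. x_1 = 691^2 mod 1237 = 1236. x_1 ≡ −1, so 274 is not a witness.
No listed base is a witness for 1237.

none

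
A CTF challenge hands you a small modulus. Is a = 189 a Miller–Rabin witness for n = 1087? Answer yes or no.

n − 1 = 1086 = 2^1 · 543, so s = 1 and d = 543.
x_0 = 189^543 mod 1087 = 1.
x_0 = 1, so 189 is not a witness.

no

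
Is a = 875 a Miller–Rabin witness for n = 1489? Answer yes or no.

no

n − 1 = 1488 = 2^4 · 93, so s = 4 and d = 93.
x_0 = 875^93 mod 1489 = 583.
x_0 is neither 1 nor 1488, so continue squaring.
x_1 = 583^2 mod 1489 = 397.
x_2 = 397^2 mod 1489 = 1264.
x_3 = 1264^2 mod 1489 = 1488.
x_3 ≡ −1, so 875 is not a witness.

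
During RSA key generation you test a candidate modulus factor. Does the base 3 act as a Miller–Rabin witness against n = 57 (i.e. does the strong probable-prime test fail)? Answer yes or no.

n − 1 = 56 = 2^3 · 7, so s = 3 and d = 7.
x_0 = 3^7 mod 57 = 21.
x_0 is neither 1 nor 56, so continue squaring.
x_1 = 21^2 mod 57 = 42.
x_2 = 42^2 mod 57 = 54.
Reached i = s−1 = 2 without hitting −1: 3 is a Miller–Rabin witness and 57 is composite.

yes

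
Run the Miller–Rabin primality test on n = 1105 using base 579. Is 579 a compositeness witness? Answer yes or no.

n − 1 = 1104 = 2^4 · 69, so s = 4 and d = 69.
Repeated squaring mod 1105: 579^1 ≡ 579, 579^2 ≡ 426, 579^4 ≡ 256, 579^8 ≡ 341, 579^16 ≡ 256, 579^32 ≡ 341, 579^64 ≡ 256.
69 = 64 + 4 + 1, so 579^69 ≡ 256·256·579 ≡ 749 (mod 1105).
x_0 = 579^69 mod 1105 = 749.
x_0 is neither 1 nor 1104, so continue squaring.
x_1 = 749^2 mod 1105 = 766.
x_2 = 766^2 mod 1105 = 1.
x_2 = 1 but x_1 ≠ ±1, a nontrivial square root of 1 — 579 is a witness and 1105 is composite.

yes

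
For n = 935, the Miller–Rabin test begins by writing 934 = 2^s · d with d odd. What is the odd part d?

467

Halving: 934 → 467; 467 is odd.
So 934 = 2^1 · 467.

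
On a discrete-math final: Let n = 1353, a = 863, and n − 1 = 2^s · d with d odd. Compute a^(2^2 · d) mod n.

n − 1 = 1352 = 2^3 · 169, so s = 3 and d = 169.
By repeated squaring, 863^169 ≡ 20 (mod 1353).
x_0 = 20.
x_1 = 20^2 mod 1353 = 400.
x_2 = 400^2 mod 1353 = 346.

346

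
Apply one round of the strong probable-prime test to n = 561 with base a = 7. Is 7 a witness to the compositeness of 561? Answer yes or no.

n − 1 = 560 = 2^4 · 35, so s = 4 and d = 35.
x_0 = 7^35 mod 561 = 241.
x_0 is neither 1 nor 560, so continue squaring.
x_1 = 241^2 mod 561 = 298.
x_2 = 298^2 mod 561 = 166.
x_3 = 166^2 mod 561 = 67.
Reached i = s−1 = 3 without hitting −1: 7 is a Miller–Rabin witness and 561 is composite.

yes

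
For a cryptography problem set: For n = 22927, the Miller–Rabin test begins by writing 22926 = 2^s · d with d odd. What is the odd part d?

11463

Halving: 22926 → 11463; 11463 is odd.
So 22926 = 2^1 · 11463.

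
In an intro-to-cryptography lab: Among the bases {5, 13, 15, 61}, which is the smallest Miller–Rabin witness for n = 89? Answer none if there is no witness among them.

n − 1 = 88 = 2^3 · 11, so s = 3 and d = 11.
Base 5: x_0 = 5^11 mod 89 = 55. x_0 is neither 1 nor 88, so continue squaring. x_1 = 55^2 mod 89 = 88. x_1 ≡ −1, so 5 is not a witness.
Base 13: x_0 = 13^11 mod 89 = 77. x_0 is neither 1 nor 88, so continue squaring. x_1 = 77^2 mod 89 = 55. x_2 = 55^2 mod 89 = 88. x_2 ≡ −1, so 13 is not a witness.
Base 15: x_0 = 15^11 mod 89 = 77. x_0 is neither 1 nor 88, so continue squaring. x_1 = 77^2 mod 89 = 55. x_2 = 55^2 mod 89 = 88. x_2 ≡ −1, so 15 is not a witness.
Base 61: x_0 = 61^11 mod 89 = 52. x_0 is neither 1 nor 88, so continue squaring. x_1 = 52^2 mod 89 = 34. x_2 = 34^2 mod 89 = 88. x_2 ≡ −1, so 61 is not a witness.
No listed base is a witness for 89.

none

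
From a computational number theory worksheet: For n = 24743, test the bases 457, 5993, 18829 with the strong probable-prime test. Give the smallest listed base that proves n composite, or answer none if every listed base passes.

457

n − 1 = 24742 = 2^1 · 12371, so s = 1 and d = 12371.
Base 457: x_0 = 457^12371 mod 24743 = 11861. x_0 ∉ {1, 24742} and s = 1, so 457 is a Miller–Rabin witness and 24743 is composite.
Base 5993: x_0 = 5993^12371 mod 24743 = 22050. x_0 ∉ {1, 24742} and s = 1, so 5993 is a Miller–Rabin witness and 24743 is composite.
Base 18829: x_0 = 18829^12371 mod 24743 = 18935. x_0 ∉ {1, 24742} and s = 1, so 18829 is a Miller–Rabin witness and 24743 is composite.
The smallest witness among the given bases is 457.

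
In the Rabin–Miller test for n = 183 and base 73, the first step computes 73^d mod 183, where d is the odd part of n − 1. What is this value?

n − 1 = 182 = 2^1 · 91, so s = 1 and d = 91.
Repeated squaring mod 183: 73^1 ≡ 73, 73^2 ≡ 22, 73^4 ≡ 118, 73^8 ≡ 16, 73^16 ≡ 73, 73^32 ≡ 22, 73^64 ≡ 118.
91 = 64 + 16 + 8 + 2 + 1, so 73^91 ≡ 118·73·16·22·73 ≡ 73 (mod 183).

73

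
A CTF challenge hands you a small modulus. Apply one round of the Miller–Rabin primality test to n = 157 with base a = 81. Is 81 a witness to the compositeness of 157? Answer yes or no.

n − 1 = 156 = 2^2 · 39, so s = 2 and d = 39.
x_0 = 81^39 mod 157 = 1.
x_0 = 1, so 81 is not a witness.

no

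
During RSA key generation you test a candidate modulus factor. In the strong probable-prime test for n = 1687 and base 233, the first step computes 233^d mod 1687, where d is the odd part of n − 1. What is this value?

n − 1 = 1686 = 2^1 · 843, so s = 1 and d = 843.
Repeated squaring mod 1687: 233^1 ≡ 233, 233^2 ≡ 305, 233^4 ≡ 240, 233^8 ≡ 242, 233^16 ≡ 1206, 233^32 ≡ 242, 233^64 ≡ 1206, 233^128 ≡ 242, 233^256 ≡ 1206, 233^512 ≡ 242.
843 = 512 + 256 + 64 + 8 + 2 + 1, so 233^843 ≡ 242·1206·1206·242·305·233 ≡ 211 (mod 1687).

211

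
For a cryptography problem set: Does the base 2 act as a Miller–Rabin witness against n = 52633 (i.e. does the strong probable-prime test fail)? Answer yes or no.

n − 1 = 52632 = 2^3 · 6579, so s = 3 and d = 6579.
Repeated squaring mod 52633: 2^1 ≡ 2, 2^2 ≡ 4, 2^4 ≡ 16, 2^8 ≡ 256, 2^16 ≡ 12903, 2^32 ≡ 9230, 2^64 ≡ 32706, 2^128 ≡ 21977, 2^256 ≡ 28121, 2^512 ≡ 32449, 2^1024 ≡ 14436, 2^2048 ≡ 24049, 2^4096 ≡ 22997.
6579 = 4096 + 2048 + 256 + 128 + 32 + 16 + 2 + 1, so 2^6579 ≡ 22997·24049·28121·21977·9230·12903·4·2 ≡ 1 (mod 52633).
x_0 = 2^6579 mod 52633 = 1.
x_0 = 1, so 2 is not a witness.

no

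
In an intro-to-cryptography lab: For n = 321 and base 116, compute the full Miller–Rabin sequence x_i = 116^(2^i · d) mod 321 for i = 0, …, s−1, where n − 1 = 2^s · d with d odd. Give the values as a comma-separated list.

n − 1 = 320 = 2^6 · 5, so s = 6 and d = 5.
x_0 = 116^5 mod 321 = 92.
x_1 = 92^2 mod 321 = 118.
x_2 = 118^2 mod 321 = 121.
x_3 = 121^2 mod 321 = 196.
x_4 = 196^2 mod 321 = 217.
x_5 = 217^2 mod 321 = 223.

92, 118, 121, 196, 217, 223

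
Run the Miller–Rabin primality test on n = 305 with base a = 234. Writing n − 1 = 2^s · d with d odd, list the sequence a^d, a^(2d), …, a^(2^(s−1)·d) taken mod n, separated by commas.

n − 1 = 304 = 2^4 · 19, so s = 4 and d = 19.
x_0 = 234^19 mod 305 = 139.
x_1 = 139^2 mod 305 = 106.
x_2 = 106^2 mod 305 = 256.
x_3 = 256^2 mod 305 = 266.

139, 106, 256, 266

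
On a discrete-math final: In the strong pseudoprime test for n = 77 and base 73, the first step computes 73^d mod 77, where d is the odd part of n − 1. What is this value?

52

n − 1 = 76 = 2^2 · 19, so s = 2 and d = 19.
73^19 mod 77 = 52.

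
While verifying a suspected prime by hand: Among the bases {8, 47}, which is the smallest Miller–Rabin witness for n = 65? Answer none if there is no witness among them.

n − 1 = 64 = 2^6 · 1, so s = 6 and d = 1.
Base 8: x_0 = 8^1 mod 65 = 8. x_0 is neither 1 nor 64, so continue squaring. x_1 = 8^2 mod 65 = 64. x_1 ≡ −1, so 8 is not a witness.
Base 47: x_0 = 47^1 mod 65 = 47. x_0 is neither 1 nor 64, so continue squaring. x_1 = 47^2 mod 65 = 64. x_1 ≡ −1, so 47 is not a witness.
No listed base is a witness for 65.

none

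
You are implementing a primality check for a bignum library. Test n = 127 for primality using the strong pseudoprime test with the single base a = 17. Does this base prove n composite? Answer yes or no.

no

n − 1 = 126 = 2^1 · 63, so s = 1 and d = 63.
x_0 = 17^63 mod 127 = 1.
x_0 = 1, so 17 is not a witness.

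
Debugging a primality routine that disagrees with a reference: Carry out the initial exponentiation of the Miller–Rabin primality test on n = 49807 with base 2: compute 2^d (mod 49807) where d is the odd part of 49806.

1

n − 1 = 49806 = 2^1 · 24903, so s = 1 and d = 24903.
2^24903 mod 49807 = 1.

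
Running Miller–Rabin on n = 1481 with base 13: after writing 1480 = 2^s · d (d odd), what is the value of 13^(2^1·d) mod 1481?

1

n − 1 = 1480 = 2^3 · 185, so s = 3 and d = 185.
x_0 = 13^185 mod 1481 = 1.
x_1 = 1^2 mod 1481 = 1.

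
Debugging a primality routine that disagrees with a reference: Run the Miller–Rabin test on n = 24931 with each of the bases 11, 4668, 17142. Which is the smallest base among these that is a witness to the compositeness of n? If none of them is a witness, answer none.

n − 1 = 24930 = 2^1 · 12465, so s = 1 and d = 12465.
Base 11: x_0 = 11^12465 mod 24931 = 1861. x_0 ∉ {1, 24930} and s = 1, so 11 is a Miller–Rabin witness and 24931 is composite.
Base 4668: x_0 = 4668^12465 mod 24931 = 21743. x_0 ∉ {1, 24930} and s = 1, so 4668 is a Miller–Rabin witness and 24931 is composite.
Base 17142: x_0 = 17142^12465 mod 24931 = 12846. x_0 ∉ {1, 24930} and s = 1, so 17142 is a Miller–Rabin witness and 24931 is composite.
The smallest witness among the given bases is 11.

11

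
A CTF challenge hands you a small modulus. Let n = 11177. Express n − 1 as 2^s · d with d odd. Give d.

1397

Halving: 11176 → 5588 → 2794 → 1397; 1397 is odd.
So 11176 = 2^3 · 1397.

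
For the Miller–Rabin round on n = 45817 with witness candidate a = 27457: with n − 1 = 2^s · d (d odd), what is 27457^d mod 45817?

n − 1 = 45816 = 2^3 · 5727, so s = 3 and d = 5727.
Repeated squaring mod 45817: 27457^1 ≡ 27457, 27457^2 ≡ 13931, 27457^4 ≡ 37766, 27457^8 ≡ 33363, 27457^16 ≡ 11571, 27457^32 ≡ 10767, 27457^64 ≡ 11279, 27457^128 ≡ 27849, 27457^256 ≡ 22442, 27457^512 ≡ 22900, 27457^1024 ≡ 34435, 27457^2048 ≡ 25265, 27457^4096 ≡ 43598.
5727 = 4096 + 1024 + 512 + 64 + 16 + 8 + 4 + 2 + 1, so 27457^5727 ≡ 43598·34435·22900·11279·11571·33363·37766·13931·27457 ≡ 5039 (mod 45817).

5039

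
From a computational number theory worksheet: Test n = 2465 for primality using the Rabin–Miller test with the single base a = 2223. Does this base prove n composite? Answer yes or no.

no

n − 1 = 2464 = 2^5 · 77, so s = 5 and d = 77.
Repeated squaring mod 2465: 2223^1 ≡ 2223, 2223^2 ≡ 1869, 2223^4 ≡ 256, 2223^8 ≡ 1446, 2223^16 ≡ 596, 2223^32 ≡ 256, 2223^64 ≡ 1446.
77 = 64 + 8 + 4 + 1, so 2223^77 ≡ 1446·1446·256·2223 ≡ 2308 (mod 2465).
x_0 = 2223^77 mod 2465 = 2308.
x_0 is neither 1 nor 2464, so continue squaring.
x_1 = 2308^2 mod 2465 = 2464.
x_1 ≡ −1, so 2223 is not a witness.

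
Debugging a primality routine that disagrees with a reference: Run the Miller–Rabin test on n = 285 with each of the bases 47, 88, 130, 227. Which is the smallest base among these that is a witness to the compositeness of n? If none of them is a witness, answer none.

47

n − 1 = 284 = 2^2 · 71, so s = 2 and d = 71.
Base 47: x_0 = 47^71 mod 285 = 188. x_0 is neither 1 nor 284, so continue squaring. x_1 = 188^2 mod 285 = 4. Reached i = s−1 = 1 without hitting −1: 47 is a Miller–Rabin witness and 285 is composite.
Base 88: x_0 = 88^71 mod 285 = 217. x_0 is neither 1 nor 284, so continue squaring. x_1 = 217^2 mod 285 = 64. Reached i = s−1 = 1 without hitting −1: 88 is a Miller–Rabin witness and 285 is composite.
Base 130: x_0 = 130^71 mod 285 = 25. x_0 is neither 1 nor 284, so continue squaring. x_1 = 25^2 mod 285 = 55. Reached i = s−1 = 1 without hitting −1: 130 is a Miller–Rabin witness and 285 is composite.
Base 227: x_0 = 227^71 mod 285 = 113. x_0 is neither 1 nor 284, so continue squaring. x_1 = 113^2 mod 285 = 229. Reached i = s−1 = 1 without hitting −1: 227 is a Miller–Rabin witness and 285 is composite.
The smallest witness among the given bases is 47.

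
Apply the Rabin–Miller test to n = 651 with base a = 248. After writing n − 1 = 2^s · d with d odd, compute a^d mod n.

248

n − 1 = 650 = 2^1 · 325, so s = 1 and d = 325.
Repeated squaring mod 651: 248^1 ≡ 248, 248^2 ≡ 310, 248^4 ≡ 403, 248^8 ≡ 310, 248^16 ≡ 403, 248^32 ≡ 310, 248^64 ≡ 403, 248^128 ≡ 310, 248^256 ≡ 403.
325 = 256 + 64 + 4 + 1, so 248^325 ≡ 403·403·403·248 ≡ 248 (mod 651).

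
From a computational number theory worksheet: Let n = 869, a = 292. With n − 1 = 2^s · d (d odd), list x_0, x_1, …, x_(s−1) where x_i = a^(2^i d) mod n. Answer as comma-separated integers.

371, 339

n − 1 = 868 = 2^2 · 217, so s = 2 and d = 217.
x_0 = 292^217 mod 869 = 371.
x_1 = 371^2 mod 869 = 339.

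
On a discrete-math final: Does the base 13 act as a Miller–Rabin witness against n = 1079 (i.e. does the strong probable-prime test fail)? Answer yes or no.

yes

n − 1 = 1078 = 2^1 · 539, so s = 1 and d = 539.
x_0 = 13^539 mod 1079 = 637.
x_0 ∉ {1, 1078} and s = 1, so 13 is a Miller–Rabin witness and 1079 is composite.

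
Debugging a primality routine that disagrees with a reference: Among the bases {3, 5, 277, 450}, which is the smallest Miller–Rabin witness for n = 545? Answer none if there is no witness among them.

n − 1 = 544 = 2^5 · 17, so s = 5 and d = 17.
Base 3: x_0 = 3^17 mod 545 = 233. x_0 is neither 1 nor 544, so continue squaring. x_1 = 233^2 mod 545 = 334. x_2 = 334^2 mod 545 = 376. x_3 = 376^2 mod 545 = 221. x_4 = 221^2 mod 545 = 336. Reached i = s−1 = 4 without hitting −1: 3 is a Miller–Rabin witness and 545 is composite.
Base 5: x_0 = 5^17 mod 545 = 445. x_0 is neither 1 nor 544, so continue squaring. x_1 = 445^2 mod 545 = 190. x_2 = 190^2 mod 545 = 130. x_3 = 130^2 mod 545 = 5. x_4 = 5^2 mod 545 = 25. Reached i = s−1 = 4 without hitting −1: 5 is a Miller–Rabin witness and 545 is composite.
Base 277: x_0 = 277^17 mod 545 = 422. x_0 is neither 1 nor 544, so continue squaring. x_1 = 422^2 mod 545 = 414. x_2 = 414^2 mod 545 = 266. x_3 = 266^2 mod 545 = 451. x_4 = 451^2 mod 545 = 116. Reached i = s−1 = 4 without hitting −1: 277 is a Miller–Rabin witness and 545 is composite.
Base 450: x_0 = 450^17 mod 545 = 425. x_0 is neither 1 nor 544, so continue squaring. x_1 = 425^2 mod 545 = 230. x_2 = 230^2 mod 545 = 35. x_3 = 35^2 mod 545 = 135. x_4 = 135^2 mod 545 = 240. Reached i = s−1 = 4 without hitting −1: 450 is a Miller–Rabin witness and 545 is composite.
The smallest witness among the given bases is 3.

3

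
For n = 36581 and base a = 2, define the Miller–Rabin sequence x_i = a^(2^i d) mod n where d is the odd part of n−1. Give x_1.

8464

n − 1 = 36580 = 2^2 · 9145, so s = 2 and d = 9145.
x_0 = 2^9145 mod 36581 = 92.
x_1 = 92^2 mod 36581 = 8464.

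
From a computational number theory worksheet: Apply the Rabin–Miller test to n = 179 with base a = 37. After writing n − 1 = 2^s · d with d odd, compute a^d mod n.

178

n − 1 = 178 = 2^1 · 89, so s = 1 and d = 89.
Repeated squaring mod 179: 37^1 ≡ 37, 37^2 ≡ 116, 37^4 ≡ 31, 37^8 ≡ 66, 37^16 ≡ 60, 37^32 ≡ 20, 37^64 ≡ 42.
89 = 64 + 16 + 8 + 1, so 37^89 ≡ 42·60·66·37 ≡ 178 (mod 179).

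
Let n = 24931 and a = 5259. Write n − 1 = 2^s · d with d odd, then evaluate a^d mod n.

n − 1 = 24930 = 2^1 · 12465, so s = 1 and d = 12465.
Repeated squaring mod 24931: 5259^1 ≡ 5259, 5259^2 ≡ 8602, 5259^4 ≡ 24127, 5259^8 ≡ 23141, 5259^16 ≡ 12932, 5259^32 ≡ 24407, 5259^64 ≡ 335, 5259^128 ≡ 12501, 5259^256 ≡ 7493, 5259^512 ≡ 437, 5259^1024 ≡ 16452, 5259^2048 ≡ 17368, 5259^4096 ≡ 7255, 5259^8192 ≡ 5684.
12465 = 8192 + 4096 + 128 + 32 + 16 + 1, so 5259^12465 ≡ 5684·7255·12501·24407·12932·5259 ≡ 19836 (mod 24931).

19836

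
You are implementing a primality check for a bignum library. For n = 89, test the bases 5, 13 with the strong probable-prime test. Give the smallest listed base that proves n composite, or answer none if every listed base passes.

none

n − 1 = 88 = 2^3 · 11, so s = 3 and d = 11.
Base 5: x_0 = 5^11 mod 89 = 55. x_0 is neither 1 nor 88, so continue squaring. x_1 = 55^2 mod 89 = 88. x_1 ≡ −1, so 5 is not a witness.
Base 13: x_0 = 13^11 mod 89 = 77. x_0 is neither 1 nor 88, so continue squaring. x_1 = 77^2 mod 89 = 55. x_2 = 55^2 mod 89 = 88. x_2 ≡ −1, so 13 is not a witness.
No listed base is a witness for 89.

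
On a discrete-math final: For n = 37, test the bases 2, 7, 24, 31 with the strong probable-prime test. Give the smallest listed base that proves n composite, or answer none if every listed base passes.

none

n − 1 = 36 = 2^2 · 9, so s = 2 and d = 9.
Base 2: x_0 = 2^9 mod 37 = 31. x_0 is neither 1 nor 36, so continue squaring. x_1 = 31^2 mod 37 = 36. x_1 ≡ −1, so 2 is not a witness.
Base 7: x_0 = 7^9 mod 37 = 1. x_0 = 1, so 7 is not a witness.
Base 24: x_0 = 24^9 mod 37 = 31. x_0 is neither 1 nor 36, so continue squaring. x_1 = 31^2 mod 37 = 36. x_1 ≡ −1, so 24 is not a witness.
Base 31: x_0 = 31^9 mod 37 = 31. x_0 is neither 1 nor 36, so continue squaring. x_1 = 31^2 mod 37 = 36. x_1 ≡ −1, so 31 is not a witness.
No listed base is a witness for 37.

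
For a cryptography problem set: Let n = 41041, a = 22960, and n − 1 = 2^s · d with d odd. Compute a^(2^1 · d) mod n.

3444

n − 1 = 41040 = 2^4 · 2565, so s = 4 and d = 2565.
Repeated squaring mod 41041: 22960^1 ≡ 22960, 22960^2 ≡ 30996, 22960^4 ≡ 23247, 22960^8 ≡ 36162, 22960^16 ≡ 861, 22960^32 ≡ 2583, 22960^64 ≡ 23247, 22960^128 ≡ 36162, 22960^256 ≡ 861, 22960^512 ≡ 2583, 22960^1024 ≡ 23247, 22960^2048 ≡ 36162.
2565 = 2048 + 512 + 4 + 1, so 22960^2565 ≡ 36162·2583·23247·22960 ≡ 35014 (mod 41041).
x_0 = 35014.
x_1 = 35014^2 mod 41041 = 3444.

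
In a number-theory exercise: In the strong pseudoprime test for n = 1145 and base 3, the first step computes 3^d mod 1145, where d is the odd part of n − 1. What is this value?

387

n − 1 = 1144 = 2^3 · 143, so s = 3 and d = 143.
3^143 mod 1145 = 387.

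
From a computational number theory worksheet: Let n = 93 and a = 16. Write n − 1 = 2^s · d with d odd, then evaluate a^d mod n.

4

n − 1 = 92 = 2^2 · 23, so s = 2 and d = 23.
Repeated squaring mod 93: 16^1 ≡ 16, 16^2 ≡ 70, 16^4 ≡ 64, 16^8 ≡ 4, 16^16 ≡ 16.
23 = 16 + 4 + 2 + 1, so 16^23 ≡ 16·64·70·16 ≡ 4 (mod 93).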